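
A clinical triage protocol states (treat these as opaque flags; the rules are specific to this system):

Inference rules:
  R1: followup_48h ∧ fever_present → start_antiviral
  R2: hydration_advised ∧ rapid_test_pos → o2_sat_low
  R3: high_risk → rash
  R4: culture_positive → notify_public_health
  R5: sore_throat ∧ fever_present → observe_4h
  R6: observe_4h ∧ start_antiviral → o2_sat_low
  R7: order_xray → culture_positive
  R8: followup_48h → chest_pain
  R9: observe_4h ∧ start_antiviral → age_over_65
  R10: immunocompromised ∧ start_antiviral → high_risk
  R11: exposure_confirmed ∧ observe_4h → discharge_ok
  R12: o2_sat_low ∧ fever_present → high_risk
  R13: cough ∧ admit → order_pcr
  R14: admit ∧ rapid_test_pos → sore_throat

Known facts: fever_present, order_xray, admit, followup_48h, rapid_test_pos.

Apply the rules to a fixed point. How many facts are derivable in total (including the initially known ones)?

15

Round 1: R1 [followup_48h ∧ fever_present → start_antiviral]; R7 [order_xray → culture_positive]; R8 [followup_48h → chest_pain]; R14 [admit ∧ rapid_test_pos → sore_throat]. New: start_antiviral, culture_positive, chest_pain, sore_throat.
Round 2: R4 [culture_positive → notify_public_health]; R5 [sore_throat ∧ fever_present → observe_4h]. New: notify_public_health, observe_4h.
Round 3: R6 [observe_4h ∧ start_antiviral → o2_sat_low]; R9 [observe_4h ∧ start_antiviral → age_over_65]. New: o2_sat_low, age_over_65.
Round 4: R12 [o2_sat_low ∧ fever_present → high_risk]. New: high_risk.
Round 5: R3 [high_risk → rash]. New: rash.
Closure: {admit, age_over_65, chest_pain, culture_positive, fever_present, followup_48h, high_risk, notify_public_health, o2_sat_low, observe_4h, order_xray, rapid_test_pos, rash, sore_throat, start_antiviral} — 15 facts.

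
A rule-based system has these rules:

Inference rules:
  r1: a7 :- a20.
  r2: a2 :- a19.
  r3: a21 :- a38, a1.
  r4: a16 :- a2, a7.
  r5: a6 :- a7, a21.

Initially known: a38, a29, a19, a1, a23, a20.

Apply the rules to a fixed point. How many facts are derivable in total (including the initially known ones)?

11

[1] r1 [a7 :- a20.]; r2 [a2 :- a19.]; r3 [a21 :- a38, a1.]. ⇒ new: a7, a2, a21.
[2] r4 [a16 :- a2, a7.]; r5 [a6 :- a7, a21.]. ⇒ new: a16, a6.
Closure: {a1, a16, a19, a2, a20, a21, a23, a29, a38, a6, a7} — 11 facts.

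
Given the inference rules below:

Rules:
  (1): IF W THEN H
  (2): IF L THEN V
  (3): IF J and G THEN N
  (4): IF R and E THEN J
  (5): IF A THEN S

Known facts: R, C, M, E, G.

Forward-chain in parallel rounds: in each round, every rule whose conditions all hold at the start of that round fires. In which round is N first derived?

Round 1: (4) [IF R and E THEN J]. Adds J.
Round 2: (3) [IF J and G THEN N]. Adds N.
N first appears in round 2.

2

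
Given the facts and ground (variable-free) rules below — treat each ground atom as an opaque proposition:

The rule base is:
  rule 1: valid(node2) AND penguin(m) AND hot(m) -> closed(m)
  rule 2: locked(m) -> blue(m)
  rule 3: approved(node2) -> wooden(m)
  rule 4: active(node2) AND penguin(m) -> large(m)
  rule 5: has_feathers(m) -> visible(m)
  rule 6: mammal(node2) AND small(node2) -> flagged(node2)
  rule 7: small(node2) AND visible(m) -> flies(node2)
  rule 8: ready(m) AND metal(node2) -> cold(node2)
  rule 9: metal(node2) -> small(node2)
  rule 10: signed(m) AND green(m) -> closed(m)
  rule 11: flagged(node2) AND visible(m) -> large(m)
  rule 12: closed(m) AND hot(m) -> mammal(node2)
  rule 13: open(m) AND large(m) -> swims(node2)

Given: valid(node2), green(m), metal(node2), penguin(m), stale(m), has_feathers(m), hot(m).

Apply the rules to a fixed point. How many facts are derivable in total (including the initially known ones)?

Round 1 fires rule 1, rule 5, rule 9, giving closed(m), visible(m), small(node2).
Round 2 fires rule 7, rule 12, giving flies(node2), mammal(node2).
Round 3 fires rule 6, giving flagged(node2).
Round 4 fires rule 11, giving large(m).
Closure: {closed(m), flagged(node2), flies(node2), green(m), has_feathers(m), hot(m), large(m), mammal(node2), metal(node2), penguin(m), small(node2), stale(m), valid(node2), visible(m)} — 14 facts.

14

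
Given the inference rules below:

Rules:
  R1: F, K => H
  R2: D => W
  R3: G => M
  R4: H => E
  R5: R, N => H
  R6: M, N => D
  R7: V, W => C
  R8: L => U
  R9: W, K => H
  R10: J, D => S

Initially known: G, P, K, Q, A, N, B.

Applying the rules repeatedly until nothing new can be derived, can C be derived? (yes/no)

Round 1 — R3, derive M.
Round 2 — R6, derive D.
Round 3 — R2, derive W.
Round 4 — R9, derive H.
Round 5 — R4, derive E.
Fixed point reached. C is concluded only by R7; R7 needs V (never derived).

no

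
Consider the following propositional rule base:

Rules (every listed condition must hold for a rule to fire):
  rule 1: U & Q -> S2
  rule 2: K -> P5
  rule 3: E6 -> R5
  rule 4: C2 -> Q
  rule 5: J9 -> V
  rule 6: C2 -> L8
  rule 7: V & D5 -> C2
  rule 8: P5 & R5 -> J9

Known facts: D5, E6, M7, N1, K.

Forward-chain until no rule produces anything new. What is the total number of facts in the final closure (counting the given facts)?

12

Round 1: rule 2 [K -> P5]; rule 3 [E6 -> R5]. New: P5, R5.
Round 2: rule 8 [P5 & R5 -> J9]. New: J9.
Round 3: rule 5 [J9 -> V]. New: V.
Round 4: rule 7 [V & D5 -> C2]. New: C2.
Round 5: rule 4 [C2 -> Q]; rule 6 [C2 -> L8]. New: Q, L8.
Closure: {C2, D5, E6, J9, K, L8, M7, N1, P5, Q, R5, V} — 12 facts.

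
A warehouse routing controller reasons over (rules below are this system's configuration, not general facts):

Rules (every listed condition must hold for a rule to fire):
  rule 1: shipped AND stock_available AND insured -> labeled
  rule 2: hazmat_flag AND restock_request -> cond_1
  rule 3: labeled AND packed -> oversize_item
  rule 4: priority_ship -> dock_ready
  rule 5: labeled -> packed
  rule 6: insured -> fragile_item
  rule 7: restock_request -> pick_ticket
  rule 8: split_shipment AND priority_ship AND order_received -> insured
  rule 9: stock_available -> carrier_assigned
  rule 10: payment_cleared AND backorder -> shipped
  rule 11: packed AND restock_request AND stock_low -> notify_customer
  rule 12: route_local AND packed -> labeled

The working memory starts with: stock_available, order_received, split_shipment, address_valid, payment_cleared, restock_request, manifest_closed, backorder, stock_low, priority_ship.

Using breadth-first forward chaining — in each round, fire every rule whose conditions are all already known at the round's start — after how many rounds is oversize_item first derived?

4

Round 1: rule 4 [priority_ship -> dock_ready]; rule 7 [restock_request -> pick_ticket]; rule 8 [split_shipment AND priority_ship AND order_received -> insured]; rule 9 [stock_available -> carrier_assigned]; rule 10 [payment_cleared AND backorder -> shipped]. Adds dock_ready, pick_ticket, insured, carrier_assigned, shipped.
Round 2: rule 1 [shipped AND stock_available AND insured -> labeled]; rule 6 [insured -> fragile_item]. Adds labeled, fragile_item.
Round 3: rule 5 [labeled -> packed]. Adds packed.
Round 4: rule 3 [labeled AND packed -> oversize_item]; rule 11 [packed AND restock_request AND stock_low -> notify_customer]. Adds oversize_item, notify_customer.
oversize_item first appears in round 4.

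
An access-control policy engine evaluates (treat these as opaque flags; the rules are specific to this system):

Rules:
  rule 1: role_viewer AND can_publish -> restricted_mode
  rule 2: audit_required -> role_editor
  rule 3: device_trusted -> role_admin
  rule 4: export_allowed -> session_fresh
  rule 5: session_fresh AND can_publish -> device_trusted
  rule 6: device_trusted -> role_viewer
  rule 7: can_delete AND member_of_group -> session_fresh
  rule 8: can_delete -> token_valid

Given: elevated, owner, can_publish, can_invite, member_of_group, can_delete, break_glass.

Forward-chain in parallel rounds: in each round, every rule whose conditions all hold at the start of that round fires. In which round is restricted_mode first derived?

4

Round 1 fires rule 7, rule 8, giving session_fresh, token_valid.
Round 2 fires rule 5, giving device_trusted.
Round 3 fires rule 3, rule 6, giving role_admin, role_viewer.
Round 4 fires rule 1, giving restricted_mode.
restricted_mode first appears in round 4.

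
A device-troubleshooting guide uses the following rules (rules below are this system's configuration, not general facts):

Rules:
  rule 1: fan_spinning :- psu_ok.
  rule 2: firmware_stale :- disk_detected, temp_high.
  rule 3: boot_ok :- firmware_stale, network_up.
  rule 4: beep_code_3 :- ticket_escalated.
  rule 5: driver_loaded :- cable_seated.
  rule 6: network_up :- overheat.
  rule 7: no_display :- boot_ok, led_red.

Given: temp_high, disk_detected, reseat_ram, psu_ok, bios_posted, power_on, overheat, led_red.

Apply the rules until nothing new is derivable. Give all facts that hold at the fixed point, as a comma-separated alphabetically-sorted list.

bios_posted, boot_ok, disk_detected, fan_spinning, firmware_stale, led_red, network_up, no_display, overheat, power_on, psu_ok, reseat_ram, temp_high

Round 1 — rule 1, rule 2, rule 6, derive fan_spinning, firmware_stale, network_up.
Round 2 — rule 3, derive boot_ok.
Round 3 — rule 7, derive no_display.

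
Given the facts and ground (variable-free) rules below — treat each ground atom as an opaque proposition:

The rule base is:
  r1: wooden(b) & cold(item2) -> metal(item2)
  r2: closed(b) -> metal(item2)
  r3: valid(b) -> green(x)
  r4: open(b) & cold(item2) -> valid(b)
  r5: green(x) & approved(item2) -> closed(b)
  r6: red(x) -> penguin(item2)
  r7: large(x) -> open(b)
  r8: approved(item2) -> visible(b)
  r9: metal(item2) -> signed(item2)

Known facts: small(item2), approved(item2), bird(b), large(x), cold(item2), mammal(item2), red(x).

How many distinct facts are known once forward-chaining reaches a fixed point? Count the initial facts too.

Round 1 — r6, r7, r8, derive penguin(item2), open(b), visible(b).
Round 2 — r4, derive valid(b).
Round 3 — r3, derive green(x).
Round 4 — r5, derive closed(b).
Round 5 — r2, derive metal(item2).
Round 6 — r9, derive signed(item2).
Closure: {approved(item2), bird(b), closed(b), cold(item2), green(x), large(x), mammal(item2), metal(item2), open(b), penguin(item2), red(x), signed(item2), small(item2), valid(b), visible(b)} — 15 facts.

15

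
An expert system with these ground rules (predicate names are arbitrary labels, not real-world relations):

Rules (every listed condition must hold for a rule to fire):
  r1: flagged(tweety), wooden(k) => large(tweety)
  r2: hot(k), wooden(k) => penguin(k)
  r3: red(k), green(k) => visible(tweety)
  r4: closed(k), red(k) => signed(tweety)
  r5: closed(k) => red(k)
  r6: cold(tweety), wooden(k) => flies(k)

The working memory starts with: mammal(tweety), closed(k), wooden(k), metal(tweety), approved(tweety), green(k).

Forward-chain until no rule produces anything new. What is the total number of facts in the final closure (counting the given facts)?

Round 1: r5 [closed(k) => red(k)]. New: red(k).
Round 2: r3 [red(k), green(k) => visible(tweety)]; r4 [closed(k), red(k) => signed(tweety)]. New: visible(tweety), signed(tweety).
Closure: {approved(tweety), closed(k), green(k), mammal(tweety), metal(tweety), red(k), signed(tweety), visible(tweety), wooden(k)} — 9 facts.

9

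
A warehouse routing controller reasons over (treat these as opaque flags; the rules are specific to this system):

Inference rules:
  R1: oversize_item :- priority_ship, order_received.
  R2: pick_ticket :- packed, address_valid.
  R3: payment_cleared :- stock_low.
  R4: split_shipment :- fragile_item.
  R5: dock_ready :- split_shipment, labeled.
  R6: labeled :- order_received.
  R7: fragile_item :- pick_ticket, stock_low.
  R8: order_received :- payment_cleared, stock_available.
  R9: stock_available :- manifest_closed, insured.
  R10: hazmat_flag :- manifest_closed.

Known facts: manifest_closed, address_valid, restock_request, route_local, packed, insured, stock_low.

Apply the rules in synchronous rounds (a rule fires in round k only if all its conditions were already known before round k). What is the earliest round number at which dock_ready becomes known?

Round 1 — R2, R3, R9, R10, derive pick_ticket, payment_cleared, stock_available, hazmat_flag.
Round 2 — R7, R8, derive fragile_item, order_received.
Round 3 — R4, R6, derive split_shipment, labeled.
Round 4 — R5, derive dock_ready.
dock_ready first appears in round 4.

4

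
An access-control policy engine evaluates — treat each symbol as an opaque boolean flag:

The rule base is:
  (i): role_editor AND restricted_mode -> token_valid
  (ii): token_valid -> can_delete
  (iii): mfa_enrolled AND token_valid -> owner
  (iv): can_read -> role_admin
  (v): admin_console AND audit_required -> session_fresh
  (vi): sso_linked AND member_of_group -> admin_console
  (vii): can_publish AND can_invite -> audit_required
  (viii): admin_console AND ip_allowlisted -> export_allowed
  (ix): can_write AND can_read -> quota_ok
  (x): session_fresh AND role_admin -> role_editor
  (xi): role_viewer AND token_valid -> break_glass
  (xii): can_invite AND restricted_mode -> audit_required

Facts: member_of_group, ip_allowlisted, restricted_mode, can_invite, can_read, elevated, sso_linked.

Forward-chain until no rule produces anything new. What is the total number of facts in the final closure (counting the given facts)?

15

Round 1: (iv) [can_read -> role_admin]; (vi) [sso_linked AND member_of_group -> admin_console]; (xii) [can_invite AND restricted_mode -> audit_required]. Adds role_admin, admin_console, audit_required.
Round 2: (v) [admin_console AND audit_required -> session_fresh]; (viii) [admin_console AND ip_allowlisted -> export_allowed]. Adds session_fresh, export_allowed.
Round 3: (x) [session_fresh AND role_admin -> role_editor]. Adds role_editor.
Round 4: (i) [role_editor AND restricted_mode -> token_valid]. Adds token_valid.
Round 5: (ii) [token_valid -> can_delete]. Adds can_delete.
Closure: {admin_console, audit_required, can_delete, can_invite, can_read, elevated, export_allowed, ip_allowlisted, member_of_group, restricted_mode, role_admin, role_editor, session_fresh, sso_linked, token_valid} — 15 facts.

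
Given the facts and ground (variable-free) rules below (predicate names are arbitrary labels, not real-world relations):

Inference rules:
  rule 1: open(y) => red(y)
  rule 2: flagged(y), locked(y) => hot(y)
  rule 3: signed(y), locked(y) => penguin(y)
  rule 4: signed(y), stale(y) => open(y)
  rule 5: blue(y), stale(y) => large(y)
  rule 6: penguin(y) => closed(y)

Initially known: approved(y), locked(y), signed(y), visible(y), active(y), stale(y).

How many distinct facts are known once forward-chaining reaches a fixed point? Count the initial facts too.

10

Round 1 — rule 3, rule 4, derive penguin(y), open(y).
Round 2 — rule 1, rule 6, derive red(y), closed(y).
Closure: {active(y), approved(y), closed(y), locked(y), open(y), penguin(y), red(y), signed(y), stale(y), visible(y)} — 10 facts.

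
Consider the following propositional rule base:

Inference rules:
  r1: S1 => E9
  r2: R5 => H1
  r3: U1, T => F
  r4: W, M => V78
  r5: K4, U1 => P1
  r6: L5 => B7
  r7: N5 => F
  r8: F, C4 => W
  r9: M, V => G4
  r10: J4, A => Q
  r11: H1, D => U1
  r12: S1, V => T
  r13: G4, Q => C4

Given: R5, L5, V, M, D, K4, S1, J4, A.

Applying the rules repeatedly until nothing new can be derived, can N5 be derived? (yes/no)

Round 1: r1 [S1 => E9]; r2 [R5 => H1]; r6 [L5 => B7]; r9 [M, V => G4]; r10 [J4, A => Q]; r12 [S1, V => T]. Adds E9, H1, B7, G4, Q, T.
Round 2: r11 [H1, D => U1]; r13 [G4, Q => C4]. Adds U1, C4.
Round 3: r3 [U1, T => F]; r5 [K4, U1 => P1]. Adds F, P1.
Round 4: r8 [F, C4 => W]. Adds W.
Round 5: r4 [W, M => V78]. Adds V78.
Fixed point reached. No rule has N5 as a consequent, and it is not given.

no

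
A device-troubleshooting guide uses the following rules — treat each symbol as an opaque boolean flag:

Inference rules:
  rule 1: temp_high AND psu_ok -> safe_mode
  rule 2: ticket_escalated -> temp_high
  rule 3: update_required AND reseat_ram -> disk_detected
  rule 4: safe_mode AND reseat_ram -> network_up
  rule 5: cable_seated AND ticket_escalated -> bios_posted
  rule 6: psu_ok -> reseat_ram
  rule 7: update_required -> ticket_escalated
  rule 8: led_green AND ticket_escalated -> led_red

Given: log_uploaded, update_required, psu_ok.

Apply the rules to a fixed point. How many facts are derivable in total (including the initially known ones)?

Round 1 — rule 6, rule 7, derive reseat_ram, ticket_escalated.
Round 2 — rule 2, rule 3, derive temp_high, disk_detected.
Round 3 — rule 1, derive safe_mode.
Round 4 — rule 4, derive network_up.
Closure: {disk_detected, log_uploaded, network_up, psu_ok, reseat_ram, safe_mode, temp_high, ticket_escalated, update_required} — 9 facts.

9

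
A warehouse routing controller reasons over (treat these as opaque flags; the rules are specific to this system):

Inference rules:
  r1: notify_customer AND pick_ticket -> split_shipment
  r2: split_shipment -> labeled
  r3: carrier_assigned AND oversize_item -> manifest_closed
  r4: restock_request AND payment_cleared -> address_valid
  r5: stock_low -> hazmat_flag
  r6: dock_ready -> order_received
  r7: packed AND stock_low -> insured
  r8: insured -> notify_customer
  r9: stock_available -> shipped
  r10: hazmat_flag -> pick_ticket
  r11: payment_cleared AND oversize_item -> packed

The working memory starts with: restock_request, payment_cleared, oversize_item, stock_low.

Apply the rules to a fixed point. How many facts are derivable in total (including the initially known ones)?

Round 1 fires r4, r5, r11, giving address_valid, hazmat_flag, packed.
Round 2 fires r7, r10, giving insured, pick_ticket.
Round 3 fires r8, giving notify_customer.
Round 4 fires r1, giving split_shipment.
Round 5 fires r2, giving labeled.
Closure: {address_valid, hazmat_flag, insured, labeled, notify_customer, oversize_item, packed, payment_cleared, pick_ticket, restock_request, split_shipment, stock_low} — 12 facts.

12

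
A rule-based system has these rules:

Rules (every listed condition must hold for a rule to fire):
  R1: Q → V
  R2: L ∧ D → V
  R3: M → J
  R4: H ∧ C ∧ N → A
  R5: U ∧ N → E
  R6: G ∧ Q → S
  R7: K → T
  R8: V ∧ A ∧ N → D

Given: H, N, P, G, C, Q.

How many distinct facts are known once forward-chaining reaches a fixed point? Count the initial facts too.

Round 1 — R1, R4, R6, derive V, A, S.
Round 2 — R8, derive D.
Closure: {A, C, D, G, H, N, P, Q, S, V} — 10 facts.

10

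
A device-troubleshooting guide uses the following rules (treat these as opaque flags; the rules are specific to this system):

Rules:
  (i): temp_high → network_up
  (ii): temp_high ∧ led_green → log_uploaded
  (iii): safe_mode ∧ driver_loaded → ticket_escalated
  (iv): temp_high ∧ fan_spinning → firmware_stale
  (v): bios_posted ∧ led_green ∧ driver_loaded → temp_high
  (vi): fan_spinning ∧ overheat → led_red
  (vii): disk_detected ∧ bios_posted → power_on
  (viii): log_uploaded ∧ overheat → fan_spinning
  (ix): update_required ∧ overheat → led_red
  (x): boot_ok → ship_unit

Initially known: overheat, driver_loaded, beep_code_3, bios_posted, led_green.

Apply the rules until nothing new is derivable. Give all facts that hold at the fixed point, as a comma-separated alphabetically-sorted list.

beep_code_3, bios_posted, driver_loaded, fan_spinning, firmware_stale, led_green, led_red, log_uploaded, network_up, overheat, temp_high

Round 1 — (v), derive temp_high.
Round 2 — (i), (ii), derive network_up, log_uploaded.
Round 3 — (viii), derive fan_spinning.
Round 4 — (iv), (vi), derive firmware_stale, led_red.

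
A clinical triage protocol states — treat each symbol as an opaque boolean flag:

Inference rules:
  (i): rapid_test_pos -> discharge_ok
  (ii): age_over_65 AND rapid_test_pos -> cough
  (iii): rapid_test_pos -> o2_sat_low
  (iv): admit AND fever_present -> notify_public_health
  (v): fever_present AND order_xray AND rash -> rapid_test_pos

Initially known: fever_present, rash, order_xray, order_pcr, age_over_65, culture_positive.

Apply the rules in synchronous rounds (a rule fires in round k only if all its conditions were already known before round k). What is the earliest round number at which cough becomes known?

[1] (v) [fever_present AND order_xray AND rash -> rapid_test_pos]. ⇒ new: rapid_test_pos.
[2] (i) [rapid_test_pos -> discharge_ok]; (ii) [age_over_65 AND rapid_test_pos -> cough]; (iii) [rapid_test_pos -> o2_sat_low]. ⇒ new: discharge_ok, cough, o2_sat_low.
cough first appears in round 2.

2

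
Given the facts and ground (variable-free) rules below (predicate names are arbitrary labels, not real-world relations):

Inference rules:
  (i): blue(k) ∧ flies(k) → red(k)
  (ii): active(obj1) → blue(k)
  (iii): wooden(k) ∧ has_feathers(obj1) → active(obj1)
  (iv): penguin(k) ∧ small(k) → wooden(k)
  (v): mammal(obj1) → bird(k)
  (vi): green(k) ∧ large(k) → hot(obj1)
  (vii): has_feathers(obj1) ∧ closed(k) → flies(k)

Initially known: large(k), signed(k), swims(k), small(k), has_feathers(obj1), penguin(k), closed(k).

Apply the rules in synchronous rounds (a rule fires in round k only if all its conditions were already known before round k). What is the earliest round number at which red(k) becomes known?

4

Round 1 — (iv), (vii), derive wooden(k), flies(k).
Round 2 — (iii), derive active(obj1).
Round 3 — (ii), derive blue(k).
Round 4 — (i), derive red(k).
red(k) first appears in round 4.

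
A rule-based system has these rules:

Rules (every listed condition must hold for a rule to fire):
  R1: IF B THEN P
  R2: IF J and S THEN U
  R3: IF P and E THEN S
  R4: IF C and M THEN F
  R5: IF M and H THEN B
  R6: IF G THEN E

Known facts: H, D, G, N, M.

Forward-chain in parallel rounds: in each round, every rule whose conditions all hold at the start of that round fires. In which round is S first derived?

Round 1 fires R5, R6, giving B, E.
Round 2 fires R1, giving P.
Round 3 fires R3, giving S.
S first appears in round 3.

3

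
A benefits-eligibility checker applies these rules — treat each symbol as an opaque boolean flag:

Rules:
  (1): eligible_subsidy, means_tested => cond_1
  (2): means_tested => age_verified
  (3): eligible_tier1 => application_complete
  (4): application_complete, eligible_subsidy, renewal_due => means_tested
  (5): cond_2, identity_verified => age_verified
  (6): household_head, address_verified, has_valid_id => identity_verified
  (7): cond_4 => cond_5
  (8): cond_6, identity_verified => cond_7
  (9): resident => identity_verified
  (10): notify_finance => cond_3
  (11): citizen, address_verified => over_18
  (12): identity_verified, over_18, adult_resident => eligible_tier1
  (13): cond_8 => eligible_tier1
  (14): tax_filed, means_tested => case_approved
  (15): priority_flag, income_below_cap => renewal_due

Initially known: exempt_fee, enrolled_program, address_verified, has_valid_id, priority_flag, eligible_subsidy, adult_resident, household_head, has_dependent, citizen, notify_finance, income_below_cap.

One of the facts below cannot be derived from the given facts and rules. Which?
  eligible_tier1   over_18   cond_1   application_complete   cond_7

Round 1 fires (6), (10), (11), (15), giving identity_verified, cond_3, over_18, renewal_due.
Round 2 fires (12), giving eligible_tier1.
Round 3 fires (3), giving application_complete.
Round 4 fires (4), giving means_tested.
Round 5 fires (1), (2), giving cond_1, age_verified.
Derived: cond_1 (round 5), eligible_tier1 (round 2), over_18 (round 1), application_complete (round 3). cond_7 never appears in any round.

cond_7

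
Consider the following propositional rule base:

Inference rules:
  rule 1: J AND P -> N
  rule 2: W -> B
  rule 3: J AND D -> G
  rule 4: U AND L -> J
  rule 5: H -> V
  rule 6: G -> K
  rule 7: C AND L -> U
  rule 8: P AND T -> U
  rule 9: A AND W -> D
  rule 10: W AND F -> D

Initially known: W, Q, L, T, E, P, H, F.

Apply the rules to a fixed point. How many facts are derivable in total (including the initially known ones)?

Round 1: rule 2 [W -> B]; rule 5 [H -> V]; rule 8 [P AND T -> U]; rule 10 [W AND F -> D]. New: B, V, U, D.
Round 2: rule 4 [U AND L -> J]. New: J.
Round 3: rule 1 [J AND P -> N]; rule 3 [J AND D -> G]. New: N, G.
Round 4: rule 6 [G -> K]. New: K.
Closure: {B, D, E, F, G, H, J, K, L, N, P, Q, T, U, V, W} — 16 facts.

16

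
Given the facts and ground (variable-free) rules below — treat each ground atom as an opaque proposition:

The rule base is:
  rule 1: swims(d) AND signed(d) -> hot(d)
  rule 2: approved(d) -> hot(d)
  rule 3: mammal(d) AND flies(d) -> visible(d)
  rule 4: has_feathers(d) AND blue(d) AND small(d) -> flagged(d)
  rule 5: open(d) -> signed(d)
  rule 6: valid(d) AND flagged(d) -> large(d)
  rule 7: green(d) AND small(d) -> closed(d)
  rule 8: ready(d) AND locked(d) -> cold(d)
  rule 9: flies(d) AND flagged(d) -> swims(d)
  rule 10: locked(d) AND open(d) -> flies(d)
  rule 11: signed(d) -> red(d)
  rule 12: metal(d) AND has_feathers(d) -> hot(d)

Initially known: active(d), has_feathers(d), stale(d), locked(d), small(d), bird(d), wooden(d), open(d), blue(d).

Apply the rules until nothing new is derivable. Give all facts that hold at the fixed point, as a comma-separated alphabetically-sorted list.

Round 1: rule 4 [has_feathers(d) AND blue(d) AND small(d) -> flagged(d)]; rule 5 [open(d) -> signed(d)]; rule 10 [locked(d) AND open(d) -> flies(d)]. New: flagged(d), signed(d), flies(d).
Round 2: rule 9 [flies(d) AND flagged(d) -> swims(d)]; rule 11 [signed(d) -> red(d)]. New: swims(d), red(d).
Round 3: rule 1 [swims(d) AND signed(d) -> hot(d)]. New: hot(d).

active(d), bird(d), blue(d), flagged(d), flies(d), has_feathers(d), hot(d), locked(d), open(d), red(d), signed(d), small(d), stale(d), swims(d), wooden(d)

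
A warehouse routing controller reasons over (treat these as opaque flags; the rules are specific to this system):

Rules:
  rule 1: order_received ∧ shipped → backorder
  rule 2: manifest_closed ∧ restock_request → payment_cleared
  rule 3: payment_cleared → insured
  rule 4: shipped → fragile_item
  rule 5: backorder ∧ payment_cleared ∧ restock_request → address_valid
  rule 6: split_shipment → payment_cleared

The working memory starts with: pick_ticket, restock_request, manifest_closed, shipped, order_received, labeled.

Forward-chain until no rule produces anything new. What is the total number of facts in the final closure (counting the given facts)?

11

Round 1 fires rule 1, rule 2, rule 4, giving backorder, payment_cleared, fragile_item.
Round 2 fires rule 3, rule 5, giving insured, address_valid.
Closure: {address_valid, backorder, fragile_item, insured, labeled, manifest_closed, order_received, payment_cleared, pick_ticket, restock_request, shipped} — 11 facts.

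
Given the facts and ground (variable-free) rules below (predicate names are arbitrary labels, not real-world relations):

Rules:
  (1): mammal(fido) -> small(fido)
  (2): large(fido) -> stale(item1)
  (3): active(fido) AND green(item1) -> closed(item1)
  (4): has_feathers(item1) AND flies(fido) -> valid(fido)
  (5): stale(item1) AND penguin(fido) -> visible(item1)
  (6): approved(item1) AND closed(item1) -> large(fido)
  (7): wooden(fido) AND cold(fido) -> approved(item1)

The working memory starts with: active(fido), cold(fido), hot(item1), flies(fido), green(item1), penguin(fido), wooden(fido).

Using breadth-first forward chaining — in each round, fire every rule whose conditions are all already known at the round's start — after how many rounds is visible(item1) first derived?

[1] (3) [active(fido) AND green(item1) -> closed(item1)]; (7) [wooden(fido) AND cold(fido) -> approved(item1)]. ⇒ new: closed(item1), approved(item1).
[2] (6) [approved(item1) AND closed(item1) -> large(fido)]. ⇒ new: large(fido).
[3] (2) [large(fido) -> stale(item1)]. ⇒ new: stale(item1).
[4] (5) [stale(item1) AND penguin(fido) -> visible(item1)]. ⇒ new: visible(item1).
visible(item1) first appears in round 4.

4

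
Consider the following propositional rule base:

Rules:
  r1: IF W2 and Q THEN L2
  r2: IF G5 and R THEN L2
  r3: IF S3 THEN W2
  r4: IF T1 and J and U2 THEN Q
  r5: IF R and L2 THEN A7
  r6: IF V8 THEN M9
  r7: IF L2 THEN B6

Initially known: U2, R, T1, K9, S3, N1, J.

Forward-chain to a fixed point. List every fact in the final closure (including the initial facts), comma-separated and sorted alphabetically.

Round 1: r3 [IF S3 THEN W2]; r4 [IF T1 and J and U2 THEN Q]. New: W2, Q.
Round 2: r1 [IF W2 and Q THEN L2]. New: L2.
Round 3: r5 [IF R and L2 THEN A7]; r7 [IF L2 THEN B6]. New: A7, B6.

A7, B6, J, K9, L2, N1, Q, R, S3, T1, U2, W2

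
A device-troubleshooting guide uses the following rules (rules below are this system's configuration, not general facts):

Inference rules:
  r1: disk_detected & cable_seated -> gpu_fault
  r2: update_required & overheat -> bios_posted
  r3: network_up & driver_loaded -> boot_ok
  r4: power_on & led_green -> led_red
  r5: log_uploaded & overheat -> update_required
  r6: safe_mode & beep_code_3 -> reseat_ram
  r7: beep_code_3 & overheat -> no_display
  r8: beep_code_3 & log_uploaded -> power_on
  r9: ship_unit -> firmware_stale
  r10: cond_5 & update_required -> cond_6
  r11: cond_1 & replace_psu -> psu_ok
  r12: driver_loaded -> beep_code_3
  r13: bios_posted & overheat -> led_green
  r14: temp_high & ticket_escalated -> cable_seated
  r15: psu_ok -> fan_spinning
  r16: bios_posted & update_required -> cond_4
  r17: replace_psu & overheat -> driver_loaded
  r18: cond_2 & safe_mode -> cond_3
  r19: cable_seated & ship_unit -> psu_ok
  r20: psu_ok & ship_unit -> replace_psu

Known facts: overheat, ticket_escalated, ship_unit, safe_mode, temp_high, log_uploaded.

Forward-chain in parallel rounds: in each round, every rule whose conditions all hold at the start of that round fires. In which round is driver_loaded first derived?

Round 1 — r5, r9, r14, derive update_required, firmware_stale, cable_seated.
Round 2 — r2, r19, derive bios_posted, psu_ok.
Round 3 — r13, r15, r16, r20, derive led_green, fan_spinning, cond_4, replace_psu.
Round 4 — r17, derive driver_loaded.
driver_loaded first appears in round 4.

4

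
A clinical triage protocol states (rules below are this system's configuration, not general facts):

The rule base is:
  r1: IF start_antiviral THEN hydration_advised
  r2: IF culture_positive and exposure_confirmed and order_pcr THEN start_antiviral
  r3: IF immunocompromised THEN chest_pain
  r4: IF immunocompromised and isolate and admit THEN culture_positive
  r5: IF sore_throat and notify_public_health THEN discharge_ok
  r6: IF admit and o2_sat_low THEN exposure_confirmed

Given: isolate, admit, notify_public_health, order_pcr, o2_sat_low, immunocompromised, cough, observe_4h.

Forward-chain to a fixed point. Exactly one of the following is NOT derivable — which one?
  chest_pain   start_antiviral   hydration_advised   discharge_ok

discharge_ok

Round 1 — r3, r4, r6, derive chest_pain, culture_positive, exposure_confirmed.
Round 2 — r2, derive start_antiviral.
Round 3 — r1, derive hydration_advised.
Derived: hydration_advised (round 3), start_antiviral (round 2), chest_pain (round 1). discharge_ok never appears in any round.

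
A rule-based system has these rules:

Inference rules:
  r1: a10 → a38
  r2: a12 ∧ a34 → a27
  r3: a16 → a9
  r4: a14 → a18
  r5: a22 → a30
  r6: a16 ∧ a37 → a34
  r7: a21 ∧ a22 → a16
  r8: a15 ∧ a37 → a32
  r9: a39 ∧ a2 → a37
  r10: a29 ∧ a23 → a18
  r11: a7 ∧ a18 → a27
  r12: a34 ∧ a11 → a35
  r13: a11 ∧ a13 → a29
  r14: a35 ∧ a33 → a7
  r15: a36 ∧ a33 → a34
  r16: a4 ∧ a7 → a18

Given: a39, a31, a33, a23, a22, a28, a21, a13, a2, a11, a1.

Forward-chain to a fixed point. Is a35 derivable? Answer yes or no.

Round 1: r5 [a22 → a30]; r7 [a21 ∧ a22 → a16]; r9 [a39 ∧ a2 → a37]; r13 [a11 ∧ a13 → a29]. Adds a30, a16, a37, a29.
Round 2: r3 [a16 → a9]; r6 [a16 ∧ a37 → a34]; r10 [a29 ∧ a23 → a18]. Adds a9, a34, a18.
Round 3: r12 [a34 ∧ a11 → a35]. Adds a35.
Round 4: r14 [a35 ∧ a33 → a7]. Adds a7.
Round 5: r11 [a7 ∧ a18 → a27]. Adds a27.
a35 appears in round 3, so it is derivable.

yes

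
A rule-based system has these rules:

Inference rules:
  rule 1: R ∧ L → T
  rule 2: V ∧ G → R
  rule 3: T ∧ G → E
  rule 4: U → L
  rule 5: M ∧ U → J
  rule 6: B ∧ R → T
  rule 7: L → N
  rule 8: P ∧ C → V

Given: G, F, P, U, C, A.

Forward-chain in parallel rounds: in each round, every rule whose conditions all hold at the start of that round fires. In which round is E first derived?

4

Round 1 fires rule 4, rule 8, giving L, V.
Round 2 fires rule 2, rule 7, giving R, N.
Round 3 fires rule 1, giving T.
Round 4 fires rule 3, giving E.
E first appears in round 4.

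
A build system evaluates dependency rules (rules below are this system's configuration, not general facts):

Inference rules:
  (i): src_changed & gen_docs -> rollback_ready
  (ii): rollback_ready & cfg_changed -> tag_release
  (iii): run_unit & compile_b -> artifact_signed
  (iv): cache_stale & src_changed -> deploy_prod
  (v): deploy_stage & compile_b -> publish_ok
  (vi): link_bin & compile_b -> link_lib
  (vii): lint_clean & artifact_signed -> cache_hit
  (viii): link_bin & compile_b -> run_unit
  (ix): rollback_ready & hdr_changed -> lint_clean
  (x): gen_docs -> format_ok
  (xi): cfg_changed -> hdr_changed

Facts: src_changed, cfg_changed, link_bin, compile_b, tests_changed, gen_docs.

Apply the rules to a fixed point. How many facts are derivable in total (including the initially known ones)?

15

Round 1: (i) [src_changed & gen_docs -> rollback_ready]; (vi) [link_bin & compile_b -> link_lib]; (viii) [link_bin & compile_b -> run_unit]; (x) [gen_docs -> format_ok]; (xi) [cfg_changed -> hdr_changed]. New: rollback_ready, link_lib, run_unit, format_ok, hdr_changed.
Round 2: (ii) [rollback_ready & cfg_changed -> tag_release]; (iii) [run_unit & compile_b -> artifact_signed]; (ix) [rollback_ready & hdr_changed -> lint_clean]. New: tag_release, artifact_signed, lint_clean.
Round 3: (vii) [lint_clean & artifact_signed -> cache_hit]. New: cache_hit.
Closure: {artifact_signed, cache_hit, cfg_changed, compile_b, format_ok, gen_docs, hdr_changed, link_bin, link_lib, lint_clean, rollback_ready, run_unit, src_changed, tag_release, tests_changed} — 15 facts.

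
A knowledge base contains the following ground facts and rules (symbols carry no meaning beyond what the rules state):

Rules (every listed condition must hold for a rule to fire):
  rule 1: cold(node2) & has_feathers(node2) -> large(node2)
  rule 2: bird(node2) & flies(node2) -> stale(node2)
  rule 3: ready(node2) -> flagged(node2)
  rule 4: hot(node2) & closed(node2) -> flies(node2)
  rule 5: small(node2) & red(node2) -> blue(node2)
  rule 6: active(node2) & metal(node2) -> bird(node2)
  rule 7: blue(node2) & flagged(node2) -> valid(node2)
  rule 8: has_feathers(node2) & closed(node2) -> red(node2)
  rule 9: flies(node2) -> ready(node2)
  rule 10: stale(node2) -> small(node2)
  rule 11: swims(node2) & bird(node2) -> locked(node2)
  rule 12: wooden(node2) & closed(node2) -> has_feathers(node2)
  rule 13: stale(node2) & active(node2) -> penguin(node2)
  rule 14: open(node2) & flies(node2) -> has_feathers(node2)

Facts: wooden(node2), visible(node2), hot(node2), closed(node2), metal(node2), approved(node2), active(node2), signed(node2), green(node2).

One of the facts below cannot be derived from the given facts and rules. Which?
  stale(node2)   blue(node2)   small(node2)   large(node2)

large(node2)

Round 1: rule 4 [hot(node2) & closed(node2) -> flies(node2)]; rule 6 [active(node2) & metal(node2) -> bird(node2)]; rule 12 [wooden(node2) & closed(node2) -> has_feathers(node2)]. Adds flies(node2), bird(node2), has_feathers(node2).
Round 2: rule 2 [bird(node2) & flies(node2) -> stale(node2)]; rule 8 [has_feathers(node2) & closed(node2) -> red(node2)]; rule 9 [flies(node2) -> ready(node2)]. Adds stale(node2), red(node2), ready(node2).
Round 3: rule 3 [ready(node2) -> flagged(node2)]; rule 10 [stale(node2) -> small(node2)]; rule 13 [stale(node2) & active(node2) -> penguin(node2)]. Adds flagged(node2), small(node2), penguin(node2).
Round 4: rule 5 [small(node2) & red(node2) -> blue(node2)]. Adds blue(node2).
Round 5: rule 7 [blue(node2) & flagged(node2) -> valid(node2)]. Adds valid(node2).
Derived: small(node2) (round 3), stale(node2) (round 2), blue(node2) (round 4). large(node2) never appears in any round.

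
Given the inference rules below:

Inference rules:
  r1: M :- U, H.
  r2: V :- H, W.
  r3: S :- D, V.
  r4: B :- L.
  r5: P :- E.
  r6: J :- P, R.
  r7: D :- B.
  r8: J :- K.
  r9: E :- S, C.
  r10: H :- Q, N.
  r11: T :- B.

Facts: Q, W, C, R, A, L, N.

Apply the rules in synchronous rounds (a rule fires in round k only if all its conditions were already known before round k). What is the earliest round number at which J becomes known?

Round 1: r4 [B :- L.]; r10 [H :- Q, N.]. Adds B, H.
Round 2: r2 [V :- H, W.]; r7 [D :- B.]; r11 [T :- B.]. Adds V, D, T.
Round 3: r3 [S :- D, V.]. Adds S.
Round 4: r9 [E :- S, C.]. Adds E.
Round 5: r5 [P :- E.]. Adds P.
Round 6: r6 [J :- P, R.]. Adds J.
J first appears in round 6.

6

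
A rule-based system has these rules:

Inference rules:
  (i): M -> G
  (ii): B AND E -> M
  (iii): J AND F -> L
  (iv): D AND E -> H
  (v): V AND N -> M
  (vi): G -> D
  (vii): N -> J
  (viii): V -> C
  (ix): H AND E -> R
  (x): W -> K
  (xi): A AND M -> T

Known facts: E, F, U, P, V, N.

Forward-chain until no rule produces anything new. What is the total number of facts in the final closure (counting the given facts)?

Round 1 fires (v), (vii), (viii), giving M, J, C.
Round 2 fires (i), (iii), giving G, L.
Round 3 fires (vi), giving D.
Round 4 fires (iv), giving H.
Round 5 fires (ix), giving R.
Closure: {C, D, E, F, G, H, J, L, M, N, P, R, U, V} — 14 facts.

14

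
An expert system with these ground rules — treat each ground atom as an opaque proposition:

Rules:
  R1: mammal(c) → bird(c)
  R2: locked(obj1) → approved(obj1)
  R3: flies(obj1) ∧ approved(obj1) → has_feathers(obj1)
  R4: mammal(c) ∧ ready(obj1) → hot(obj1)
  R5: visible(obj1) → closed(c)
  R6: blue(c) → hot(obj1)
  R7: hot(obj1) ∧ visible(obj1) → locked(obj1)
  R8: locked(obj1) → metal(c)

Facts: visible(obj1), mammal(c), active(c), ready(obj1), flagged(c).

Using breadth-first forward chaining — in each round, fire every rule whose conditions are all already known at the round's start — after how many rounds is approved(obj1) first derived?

Round 1: R1 [mammal(c) → bird(c)]; R4 [mammal(c) ∧ ready(obj1) → hot(obj1)]; R5 [visible(obj1) → closed(c)]. Adds bird(c), hot(obj1), closed(c).
Round 2: R7 [hot(obj1) ∧ visible(obj1) → locked(obj1)]. Adds locked(obj1).
Round 3: R2 [locked(obj1) → approved(obj1)]; R8 [locked(obj1) → metal(c)]. Adds approved(obj1), metal(c).
approved(obj1) first appears in round 3.

3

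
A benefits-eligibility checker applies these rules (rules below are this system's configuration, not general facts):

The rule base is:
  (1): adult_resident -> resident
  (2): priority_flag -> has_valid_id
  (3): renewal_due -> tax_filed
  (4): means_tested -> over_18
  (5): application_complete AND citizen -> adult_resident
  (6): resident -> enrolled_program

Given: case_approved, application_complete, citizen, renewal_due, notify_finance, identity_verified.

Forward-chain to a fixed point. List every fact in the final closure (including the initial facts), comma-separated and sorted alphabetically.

adult_resident, application_complete, case_approved, citizen, enrolled_program, identity_verified, notify_finance, renewal_due, resident, tax_filed

Round 1 — (3), (5), derive tax_filed, adult_resident.
Round 2 — (1), derive resident.
Round 3 — (6), derive enrolled_program.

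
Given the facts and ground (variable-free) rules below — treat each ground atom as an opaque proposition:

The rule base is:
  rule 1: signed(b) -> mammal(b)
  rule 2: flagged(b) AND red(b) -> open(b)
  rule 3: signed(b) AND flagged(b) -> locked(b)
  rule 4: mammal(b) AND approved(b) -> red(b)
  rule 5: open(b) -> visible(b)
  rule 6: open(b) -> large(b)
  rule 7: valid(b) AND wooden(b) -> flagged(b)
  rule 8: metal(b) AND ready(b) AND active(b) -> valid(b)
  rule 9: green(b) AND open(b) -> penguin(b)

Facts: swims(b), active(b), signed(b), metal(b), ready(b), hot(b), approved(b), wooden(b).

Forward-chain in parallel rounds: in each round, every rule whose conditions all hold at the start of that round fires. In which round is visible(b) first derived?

4

Round 1 — rule 1, rule 8, derive mammal(b), valid(b).
Round 2 — rule 4, rule 7, derive red(b), flagged(b).
Round 3 — rule 2, rule 3, derive open(b), locked(b).
Round 4 — rule 5, rule 6, derive visible(b), large(b).
visible(b) first appears in round 4.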